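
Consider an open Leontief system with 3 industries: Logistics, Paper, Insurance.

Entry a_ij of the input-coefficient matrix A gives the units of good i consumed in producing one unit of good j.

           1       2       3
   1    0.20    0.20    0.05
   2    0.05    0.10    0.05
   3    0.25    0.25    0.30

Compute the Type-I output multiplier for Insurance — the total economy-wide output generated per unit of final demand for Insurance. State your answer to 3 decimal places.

m_3 = 1.709

I − A =
  [   0.80    -0.20    -0.05]
  [  -0.05     0.90    -0.05]
  [  -0.25    -0.25     0.70]
Cofactors of I−A, C_ij = (−1)^(i+j)·(minor ij) (rows/columns in the sector order above):
  C_11 = (0.90)(0.70) − (-0.05)(-0.25) = 0.6175
  C_12 = −[(-0.05)(0.70) − (-0.05)(-0.25)] = 0.0475
  C_13 = (-0.05)(-0.25) − (0.90)(-0.25) = 0.2375
  C_21 = −[(-0.20)(0.70) − (-0.05)(-0.25)] = 0.1525
  C_22 = (0.80)(0.70) − (-0.05)(-0.25) = 0.5475
  C_23 = −[(0.80)(-0.25) − (-0.20)(-0.25)] = 0.2500
  C_31 = (-0.20)(-0.05) − (-0.05)(0.90) = 0.0550
  C_32 = −[(0.80)(-0.05) − (-0.05)(-0.05)] = 0.0425
  C_33 = (0.80)(0.90) − (-0.20)(-0.05) = 0.7100
det(I−A) = Σ_j (I−A)_1j·C_1j = (0.80)(0.6175) + (-0.20)(0.0475) + (-0.05)(0.2375) = 0.472625
adj(I−A) = Cᵀ =
  [ 0.6175   0.1525   0.0550]
  [ 0.0475   0.5475   0.0425]
  [ 0.2375   0.2500   0.7100]
(I − A)⁻¹ = adj(I−A) / det(I−A) ≈
  [   1.3065     0.3227     0.1164]
  [   0.1005     1.1584     0.0899]
  [   0.5025     0.5290     1.5022]
The output multiplier for sector j is the column-j sum of the Leontief inverse (I − A)⁻¹ = adj(I−A) / det(I−A).
Column 3 of adj(I−A): (0.0550, 0.0425, 0.7100); det(I−A) = 0.472625.
m_3 = (0.0550 + 0.0425 + 0.7100) / 0.472625 = 0.8075 / 0.472625 ≈ 1.709.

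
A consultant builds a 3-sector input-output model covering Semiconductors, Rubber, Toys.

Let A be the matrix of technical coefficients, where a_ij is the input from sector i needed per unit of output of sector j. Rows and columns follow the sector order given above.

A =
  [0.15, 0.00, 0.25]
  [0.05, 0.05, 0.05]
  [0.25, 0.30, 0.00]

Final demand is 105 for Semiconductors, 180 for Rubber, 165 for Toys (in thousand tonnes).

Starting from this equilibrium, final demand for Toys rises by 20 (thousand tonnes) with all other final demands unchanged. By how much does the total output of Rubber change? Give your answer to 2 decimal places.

I − A =
  [   0.85     0.00    -0.25]
  [  -0.05     0.95    -0.05]
  [  -0.25    -0.30     1.00]
Cofactors of I−A, C_ij = (−1)^(i+j)·(minor ij) (rows/columns in the sector order above):
  C_11 = (0.95)(1.00) − (-0.05)(-0.30) = 0.9350
  C_12 = −[(-0.05)(1.00) − (-0.05)(-0.25)] = 0.0625
  C_13 = (-0.05)(-0.30) − (0.95)(-0.25) = 0.2525
  C_21 = −[(0.00)(1.00) − (-0.25)(-0.30)] = 0.0750
  C_22 = (0.85)(1.00) − (-0.25)(-0.25) = 0.7875
  C_23 = −[(0.85)(-0.30) − (0.00)(-0.25)] = 0.2550
  C_31 = (0.00)(-0.05) − (-0.25)(0.95) = 0.2375
  C_32 = −[(0.85)(-0.05) − (-0.25)(-0.05)] = 0.0550
  C_33 = (0.85)(0.95) − (0.00)(-0.05) = 0.8075
det(I−A) = Σ_j (I−A)_1j·C_1j = (0.85)(0.9350) + (0.00)(0.0625) + (-0.25)(0.2525) = 0.731625
adj(I−A) = Cᵀ =
  [ 0.9350   0.0750   0.2375]
  [ 0.0625   0.7875   0.0550]
  [ 0.2525   0.2550   0.8075]
(I − A)⁻¹ = adj(I−A) / det(I−A) ≈
  [   1.2780     0.1025     0.3246]
  [   0.0854     1.0764     0.0752]
  [   0.3451     0.3485     1.1037]
Δx = (I − A)⁻¹ Δd with Δd having +20 in the Toys component and 0 elsewhere.
So Δx_2 = L_23 · (+20), where L_23 = adj(I−A)_23 / det(I−A) = 0.0550 / 0.731625.
Δx_2 = 0.0550 × (+20) / 0.731625 = 1.10 / 0.731625 ≈ 1.50.

Δx_2 = 1.50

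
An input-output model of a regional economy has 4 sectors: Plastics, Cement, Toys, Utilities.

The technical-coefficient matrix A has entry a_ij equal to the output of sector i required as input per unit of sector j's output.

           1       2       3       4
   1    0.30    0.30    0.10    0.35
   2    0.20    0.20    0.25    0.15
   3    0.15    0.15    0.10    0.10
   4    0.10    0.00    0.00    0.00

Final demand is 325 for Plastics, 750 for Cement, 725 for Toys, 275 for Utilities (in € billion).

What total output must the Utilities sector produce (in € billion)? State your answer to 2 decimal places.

x_4 = 446.20

I − A =
  [   0.70    -0.30    -0.10    -0.35]
  [  -0.20     0.80    -0.25    -0.15]
  [  -0.15    -0.15     0.90    -0.10]
  [  -0.10     0.00     0.00     1.00]
Compute the cofactors C_ij = (−1)^(i+j)·(3×3 minor ij) of I−A; the adjugate is their transpose:
adj(I−A) = Cᵀ =
  [ 0.682500   0.285000   0.155000   0.297125]
  [ 0.233500   0.582500   0.187750   0.187875]
  [ 0.160250   0.147750   0.467500   0.125000]
  [ 0.068250   0.028500   0.015500   0.397500]
det(I−A) = Σ_j (I−A)_1j·C_1j = (0.70)(0.682500) + (-0.30)(0.233500) + (-0.10)(0.160250) + (-0.35)(0.068250) = 0.3677875
(I − A)⁻¹ = adj(I−A) / det(I−A) ≈
  [   1.8557     0.7749     0.4214     0.8079]
  [   0.6349     1.5838     0.5105     0.5108]
  [   0.4357     0.4017     1.2711     0.3399]
  [   0.1856     0.0775     0.0421     1.0808]
x = (I − A)⁻¹ d = adj(I−A)·d / det(I−A), with det(I−A) = 0.3677875:
  x_1 = (0.682500·325 + 0.285000·750 + 0.155000·725 + 0.297125·275) / 0.3677875 = 629.646875 / 0.3677875 ≈ 1711.99
  x_2 = (0.233500·325 + 0.582500·750 + 0.187750·725 + 0.187875·275) / 0.3677875 = 700.546875 / 0.3677875 ≈ 1904.76
  x_3 = (0.160250·325 + 0.147750·750 + 0.467500·725 + 0.125000·275) / 0.3677875 = 536.20625 / 0.3677875 ≈ 1457.92
  x_4 = (0.068250·325 + 0.028500·750 + 0.015500·725 + 0.397500·275) / 0.3677875 = 164.10625 / 0.3677875 ≈ 446.20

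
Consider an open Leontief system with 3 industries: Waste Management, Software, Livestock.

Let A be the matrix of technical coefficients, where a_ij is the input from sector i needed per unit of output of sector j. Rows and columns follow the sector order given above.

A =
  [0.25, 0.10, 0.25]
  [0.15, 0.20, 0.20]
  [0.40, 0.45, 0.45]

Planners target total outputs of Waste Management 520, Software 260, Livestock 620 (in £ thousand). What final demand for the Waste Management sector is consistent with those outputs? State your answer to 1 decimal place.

I − A =
  [   0.75    -0.10    -0.25]
  [  -0.15     0.80    -0.20]
  [  -0.40    -0.45     0.55]
d = (I − A) x:
  d_1 = (+0.75)·520 + (-0.10)·260 + (-0.25)·620 = 209.0
  d_2 = (-0.15)·520 + (+0.80)·260 + (-0.20)·620 = 6.0
  d_3 = (-0.40)·520 + (-0.45)·260 + (+0.55)·620 = 16.0

d_1 = 209.0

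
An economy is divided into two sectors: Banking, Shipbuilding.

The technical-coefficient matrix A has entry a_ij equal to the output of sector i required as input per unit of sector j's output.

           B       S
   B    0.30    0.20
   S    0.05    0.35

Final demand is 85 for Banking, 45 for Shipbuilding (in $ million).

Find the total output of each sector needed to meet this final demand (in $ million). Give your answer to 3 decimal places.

x_B = 144.382, x_S = 80.337

I − A =
  [   0.70    -0.20]
  [  -0.05     0.65]
det(I−A) = (0.70)(0.65) − (-0.20)(-0.05) = 0.4450
adj(I−A) = [[0.65, 0.20], [0.05, 0.70]]
(I − A)⁻¹ = adj(I−A) / det(I−A) ≈
  [   1.4607     0.4494]
  [   0.1124     1.5730]
x = (I − A)⁻¹ d = adj(I−A)·d / det(I−A), with det(I−A) = 0.4450:
  x_B = (0.65·85 + 0.20·45) / 0.4450 = 64.25 / 0.4450 ≈ 144.382
  x_S = (0.05·85 + 0.70·45) / 0.4450 = 35.75 / 0.4450 ≈ 80.337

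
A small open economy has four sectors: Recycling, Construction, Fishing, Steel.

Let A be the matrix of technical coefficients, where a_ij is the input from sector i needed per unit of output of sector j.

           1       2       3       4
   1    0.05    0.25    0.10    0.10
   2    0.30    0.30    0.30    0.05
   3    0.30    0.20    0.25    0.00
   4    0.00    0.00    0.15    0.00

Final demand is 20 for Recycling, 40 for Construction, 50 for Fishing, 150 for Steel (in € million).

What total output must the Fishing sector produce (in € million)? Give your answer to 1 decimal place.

x_3 = 156.2

I − A =
  [   0.95    -0.25    -0.10    -0.10]
  [  -0.30     0.70    -0.30    -0.05]
  [  -0.30    -0.20     0.75     0.00]
  [   0.00     0.00    -0.15     1.00]
Compute the cofactors C_ij = (−1)^(i+j)·(3×3 minor ij) of I−A; the adjugate is their transpose:
adj(I−A) = Cᵀ =
  [ 0.463500   0.210500   0.157375   0.056875]
  [ 0.317250   0.678000   0.326625   0.065625]
  [ 0.270000   0.265000   0.590000   0.040250]
  [ 0.040500   0.039750   0.088500   0.336000]
det(I−A) = Σ_j (I−A)_1j·C_1j = (0.95)(0.463500) + (-0.25)(0.317250) + (-0.10)(0.270000) + (-0.10)(0.040500) = 0.3299625
(I − A)⁻¹ = adj(I−A) / det(I−A) ≈
  [   1.4047     0.6380     0.4769     0.1724]
  [   0.9615     2.0548     0.9899     0.1989]
  [   0.8183     0.8031     1.7881     0.1220]
  [   0.1227     0.1205     0.2682     1.0183]
x = (I − A)⁻¹ d = adj(I−A)·d / det(I−A), with det(I−A) = 0.3299625:
  x_1 = (0.463500·20 + 0.210500·40 + 0.157375·50 + 0.056875·150) / 0.3299625 = 34.09 / 0.3299625 ≈ 103.3
  x_2 = (0.317250·20 + 0.678000·40 + 0.326625·50 + 0.065625·150) / 0.3299625 = 59.64 / 0.3299625 ≈ 180.7
  x_3 = (0.270000·20 + 0.265000·40 + 0.590000·50 + 0.040250·150) / 0.3299625 = 51.5375 / 0.3299625 ≈ 156.2
  x_4 = (0.040500·20 + 0.039750·40 + 0.088500·50 + 0.336000·150) / 0.3299625 = 57.225 / 0.3299625 ≈ 173.4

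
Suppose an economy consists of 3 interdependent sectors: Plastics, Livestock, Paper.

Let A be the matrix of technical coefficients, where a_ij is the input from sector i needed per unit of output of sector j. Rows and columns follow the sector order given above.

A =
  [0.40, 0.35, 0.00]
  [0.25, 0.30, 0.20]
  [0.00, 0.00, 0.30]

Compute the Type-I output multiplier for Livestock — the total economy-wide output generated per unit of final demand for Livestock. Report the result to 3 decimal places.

I − A =
  [   0.60    -0.35     0.00]
  [  -0.25     0.70    -0.20]
  [   0.00     0.00     0.70]
Cofactors of I−A, C_ij = (−1)^(i+j)·(minor ij) (rows/columns in the sector order above):
  C_11 = (0.70)(0.70) − (-0.20)(0.00) = 0.4900
  C_12 = −[(-0.25)(0.70) − (-0.20)(0.00)] = 0.1750
  C_13 = (-0.25)(0.00) − (0.70)(0.00) = 0.0000
  C_21 = −[(-0.35)(0.70) − (0.00)(0.00)] = 0.2450
  C_22 = (0.60)(0.70) − (0.00)(0.00) = 0.4200
  C_23 = −[(0.60)(0.00) − (-0.35)(0.00)] = 0.0000
  C_31 = (-0.35)(-0.20) − (0.00)(0.70) = 0.0700
  C_32 = −[(0.60)(-0.20) − (0.00)(-0.25)] = 0.1200
  C_33 = (0.60)(0.70) − (-0.35)(-0.25) = 0.3325
det(I−A) = Σ_j (I−A)_1j·C_1j = (0.60)(0.4900) + (-0.35)(0.1750) + (0.00)(0.0000) = 0.23275
adj(I−A) = Cᵀ =
  [ 0.4900   0.2450   0.0700]
  [ 0.1750   0.4200   0.1200]
  [ 0.0000   0.0000   0.3325]
(I − A)⁻¹ = adj(I−A) / det(I−A) ≈
  [   2.1053     1.0526     0.3008]
  [   0.7519     1.8045     0.5156]
  [   0.0000     0.0000     1.4286]
The output multiplier for sector j is the column-j sum of the Leontief inverse (I − A)⁻¹ = adj(I−A) / det(I−A).
Column 2 of adj(I−A): (0.2450, 0.4200, 0.0000); det(I−A) = 0.23275.
m_2 = (0.2450 + 0.4200 + 0.0000) / 0.23275 = 0.665 / 0.23275 ≈ 2.857.

m_2 = 2.857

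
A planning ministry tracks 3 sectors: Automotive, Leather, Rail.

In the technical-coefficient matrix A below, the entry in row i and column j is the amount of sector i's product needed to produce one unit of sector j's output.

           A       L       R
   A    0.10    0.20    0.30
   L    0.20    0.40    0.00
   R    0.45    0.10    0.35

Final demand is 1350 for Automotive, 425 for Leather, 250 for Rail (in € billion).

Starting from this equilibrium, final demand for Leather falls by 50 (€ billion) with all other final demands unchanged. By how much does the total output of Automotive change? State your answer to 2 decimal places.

I − A =
  [   0.90    -0.20    -0.30]
  [  -0.20     0.60     0.00]
  [  -0.45    -0.10     0.65]
Cofactors of I−A, C_ij = (−1)^(i+j)·(minor ij) (rows/columns in the sector order above):
  C_11 = (0.60)(0.65) − (0.00)(-0.10) = 0.3900
  C_12 = −[(-0.20)(0.65) − (0.00)(-0.45)] = 0.1300
  C_13 = (-0.20)(-0.10) − (0.60)(-0.45) = 0.2900
  C_21 = −[(-0.20)(0.65) − (-0.30)(-0.10)] = 0.1600
  C_22 = (0.90)(0.65) − (-0.30)(-0.45) = 0.4500
  C_23 = −[(0.90)(-0.10) − (-0.20)(-0.45)] = 0.1800
  C_31 = (-0.20)(0.00) − (-0.30)(0.60) = 0.1800
  C_32 = −[(0.90)(0.00) − (-0.30)(-0.20)] = 0.0600
  C_33 = (0.90)(0.60) − (-0.20)(-0.20) = 0.5000
det(I−A) = Σ_j (I−A)_1j·C_1j = (0.90)(0.3900) + (-0.20)(0.1300) + (-0.30)(0.2900) = 0.2380
adj(I−A) = Cᵀ =
  [ 0.3900   0.1600   0.1800]
  [ 0.1300   0.4500   0.0600]
  [ 0.2900   0.1800   0.5000]
(I − A)⁻¹ = adj(I−A) / det(I−A) ≈
  [   1.6387     0.6723     0.7563]
  [   0.5462     1.8908     0.2521]
  [   1.2185     0.7563     2.1008]
Δx = (I − A)⁻¹ Δd with Δd having -50 in the Leather component and 0 elsewhere.
So Δx_A = L_AL · (-50), where L_AL = adj(I−A)_AL / det(I−A) = 0.1600 / 0.2380.
Δx_A = 0.1600 × (-50) / 0.2380 = -8.00 / 0.2380 ≈ -33.61.

Δx_A = -33.61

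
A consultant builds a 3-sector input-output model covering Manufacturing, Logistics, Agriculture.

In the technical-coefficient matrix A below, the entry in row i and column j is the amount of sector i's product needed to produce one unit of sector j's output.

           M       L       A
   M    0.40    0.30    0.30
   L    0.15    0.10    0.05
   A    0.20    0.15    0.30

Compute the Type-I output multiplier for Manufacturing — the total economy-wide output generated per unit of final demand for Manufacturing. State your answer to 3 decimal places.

I − A =
  [   0.60    -0.30    -0.30]
  [  -0.15     0.90    -0.05]
  [  -0.20    -0.15     0.70]
Cofactors of I−A, C_ij = (−1)^(i+j)·(minor ij) (rows/columns in the sector order above):
  C_11 = (0.90)(0.70) − (-0.05)(-0.15) = 0.6225
  C_12 = −[(-0.15)(0.70) − (-0.05)(-0.20)] = 0.1150
  C_13 = (-0.15)(-0.15) − (0.90)(-0.20) = 0.2025
  C_21 = −[(-0.30)(0.70) − (-0.30)(-0.15)] = 0.2550
  C_22 = (0.60)(0.70) − (-0.30)(-0.20) = 0.3600
  C_23 = −[(0.60)(-0.15) − (-0.30)(-0.20)] = 0.1500
  C_31 = (-0.30)(-0.05) − (-0.30)(0.90) = 0.2850
  C_32 = −[(0.60)(-0.05) − (-0.30)(-0.15)] = 0.0750
  C_33 = (0.60)(0.90) − (-0.30)(-0.15) = 0.4950
det(I−A) = Σ_j (I−A)_1j·C_1j = (0.60)(0.6225) + (-0.30)(0.1150) + (-0.30)(0.2025) = 0.27825
adj(I−A) = Cᵀ =
  [ 0.6225   0.2550   0.2850]
  [ 0.1150   0.3600   0.0750]
  [ 0.2025   0.1500   0.4950]
(I − A)⁻¹ = adj(I−A) / det(I−A) ≈
  [   2.2372     0.9164     1.0243]
  [   0.4133     1.2938     0.2695]
  [   0.7278     0.5391     1.7790]
The output multiplier for sector j is the column-j sum of the Leontief inverse (I − A)⁻¹ = adj(I−A) / det(I−A).
Column M of adj(I−A): (0.6225, 0.1150, 0.2025); det(I−A) = 0.27825.
m_M = (0.6225 + 0.1150 + 0.2025) / 0.27825 = 0.94 / 0.27825 ≈ 3.378.

m_M = 3.378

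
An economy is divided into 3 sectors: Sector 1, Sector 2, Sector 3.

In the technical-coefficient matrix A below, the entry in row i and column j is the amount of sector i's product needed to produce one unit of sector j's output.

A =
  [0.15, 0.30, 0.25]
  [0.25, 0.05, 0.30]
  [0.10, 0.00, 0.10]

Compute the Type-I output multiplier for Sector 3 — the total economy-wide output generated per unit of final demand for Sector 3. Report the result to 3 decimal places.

m_3 = 2.199

I − A =
  [   0.85    -0.30    -0.25]
  [  -0.25     0.95    -0.30]
  [  -0.10     0.00     0.90]
Cofactors of I−A, C_ij = (−1)^(i+j)·(minor ij) (rows/columns in the sector order above):
  C_11 = (0.95)(0.90) − (-0.30)(0.00) = 0.8550
  C_12 = −[(-0.25)(0.90) − (-0.30)(-0.10)] = 0.2550
  C_13 = (-0.25)(0.00) − (0.95)(-0.10) = 0.0950
  C_21 = −[(-0.30)(0.90) − (-0.25)(0.00)] = 0.2700
  C_22 = (0.85)(0.90) − (-0.25)(-0.10) = 0.7400
  C_23 = −[(0.85)(0.00) − (-0.30)(-0.10)] = 0.0300
  C_31 = (-0.30)(-0.30) − (-0.25)(0.95) = 0.3275
  C_32 = −[(0.85)(-0.30) − (-0.25)(-0.25)] = 0.3175
  C_33 = (0.85)(0.95) − (-0.30)(-0.25) = 0.7325
det(I−A) = Σ_j (I−A)_1j·C_1j = (0.85)(0.8550) + (-0.30)(0.2550) + (-0.25)(0.0950) = 0.6265
adj(I−A) = Cᵀ =
  [ 0.8550   0.2700   0.3275]
  [ 0.2550   0.7400   0.3175]
  [ 0.0950   0.0300   0.7325]
(I − A)⁻¹ = adj(I−A) / det(I−A) ≈
  [   1.3647     0.4310     0.5227]
  [   0.4070     1.1812     0.5068]
  [   0.1516     0.0479     1.1692]
The output multiplier for sector j is the column-j sum of the Leontief inverse (I − A)⁻¹ = adj(I−A) / det(I−A).
Column 3 of adj(I−A): (0.3275, 0.3175, 0.7325); det(I−A) = 0.6265.
m_3 = (0.3275 + 0.3175 + 0.7325) / 0.6265 = 1.3775 / 0.6265 ≈ 2.199.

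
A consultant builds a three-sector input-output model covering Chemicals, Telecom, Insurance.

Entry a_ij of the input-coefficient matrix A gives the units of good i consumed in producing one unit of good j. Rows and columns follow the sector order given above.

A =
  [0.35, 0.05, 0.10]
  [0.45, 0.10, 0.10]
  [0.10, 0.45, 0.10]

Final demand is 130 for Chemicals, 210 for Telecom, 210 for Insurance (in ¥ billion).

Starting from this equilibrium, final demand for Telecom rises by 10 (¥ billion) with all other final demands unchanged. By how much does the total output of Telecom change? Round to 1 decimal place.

Δx_T = 12.9

I − A =
  [   0.65    -0.05    -0.10]
  [  -0.45     0.90    -0.10]
  [  -0.10    -0.45     0.90]
Cofactors of I−A, C_ij = (−1)^(i+j)·(minor ij) (rows/columns in the sector order above):
  C_11 = (0.90)(0.90) − (-0.10)(-0.45) = 0.7650
  C_12 = −[(-0.45)(0.90) − (-0.10)(-0.10)] = 0.4150
  C_13 = (-0.45)(-0.45) − (0.90)(-0.10) = 0.2925
  C_21 = −[(-0.05)(0.90) − (-0.10)(-0.45)] = 0.0900
  C_22 = (0.65)(0.90) − (-0.10)(-0.10) = 0.5750
  C_23 = −[(0.65)(-0.45) − (-0.05)(-0.10)] = 0.2975
  C_31 = (-0.05)(-0.10) − (-0.10)(0.90) = 0.0950
  C_32 = −[(0.65)(-0.10) − (-0.10)(-0.45)] = 0.1100
  C_33 = (0.65)(0.90) − (-0.05)(-0.45) = 0.5625
det(I−A) = Σ_j (I−A)_1j·C_1j = (0.65)(0.7650) + (-0.05)(0.4150) + (-0.10)(0.2925) = 0.44725
adj(I−A) = Cᵀ =
  [ 0.7650   0.0900   0.0950]
  [ 0.4150   0.5750   0.1100]
  [ 0.2925   0.2975   0.5625]
(I − A)⁻¹ = adj(I−A) / det(I−A) ≈
  [   1.7105     0.2012     0.2124]
  [   0.9279     1.2856     0.2459]
  [   0.6540     0.6652     1.2577]
Δx = (I − A)⁻¹ Δd with Δd having +10 in the Telecom component and 0 elsewhere.
So Δx_T = L_TT · (+10), where L_TT = adj(I−A)_TT / det(I−A) = 0.5750 / 0.44725.
Δx_T = 0.5750 × (+10) / 0.44725 = 5.75 / 0.44725 ≈ 12.9.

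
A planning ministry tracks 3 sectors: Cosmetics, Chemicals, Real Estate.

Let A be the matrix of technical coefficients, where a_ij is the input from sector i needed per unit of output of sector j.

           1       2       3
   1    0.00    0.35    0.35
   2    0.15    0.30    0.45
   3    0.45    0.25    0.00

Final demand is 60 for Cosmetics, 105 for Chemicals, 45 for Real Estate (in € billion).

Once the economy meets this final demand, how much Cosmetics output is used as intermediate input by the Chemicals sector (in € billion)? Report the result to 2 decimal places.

I − A =
  [   1.00    -0.35    -0.35]
  [  -0.15     0.70    -0.45]
  [  -0.45    -0.25     1.00]
Cofactors of I−A, C_ij = (−1)^(i+j)·(minor ij) (rows/columns in the sector order above):
  C_11 = (0.70)(1.00) − (-0.45)(-0.25) = 0.5875
  C_12 = −[(-0.15)(1.00) − (-0.45)(-0.45)] = 0.3525
  C_13 = (-0.15)(-0.25) − (0.70)(-0.45) = 0.3525
  C_21 = −[(-0.35)(1.00) − (-0.35)(-0.25)] = 0.4375
  C_22 = (1.00)(1.00) − (-0.35)(-0.45) = 0.8425
  C_23 = −[(1.00)(-0.25) − (-0.35)(-0.45)] = 0.4075
  C_31 = (-0.35)(-0.45) − (-0.35)(0.70) = 0.4025
  C_32 = −[(1.00)(-0.45) − (-0.35)(-0.15)] = 0.5025
  C_33 = (1.00)(0.70) − (-0.35)(-0.15) = 0.6475
det(I−A) = Σ_j (I−A)_1j·C_1j = (1.00)(0.5875) + (-0.35)(0.3525) + (-0.35)(0.3525) = 0.34075
adj(I−A) = Cᵀ =
  [ 0.5875   0.4375   0.4025]
  [ 0.3525   0.8425   0.5025]
  [ 0.3525   0.4075   0.6475]
(I − A)⁻¹ = adj(I−A) / det(I−A) ≈
  [   1.7241     1.2839     1.1812]
  [   1.0345     2.4725     1.4747]
  [   1.0345     1.1959     1.9002]
First solve x = (I − A)⁻¹ d = adj(I−A)·d / det(I−A); in particular x_2 = (0.3525·60 + 0.8425·105 + 0.5025·45) / 0.34075 = 132.225 / 0.34075 ≈ 388.0411.
Intermediate flow from 1 to 2: z_12 = a_12 · x_2 = 0.35 × 132.225 / 0.34075 = 46.27875 / 0.34075 ≈ 135.81.

z_12 = 135.81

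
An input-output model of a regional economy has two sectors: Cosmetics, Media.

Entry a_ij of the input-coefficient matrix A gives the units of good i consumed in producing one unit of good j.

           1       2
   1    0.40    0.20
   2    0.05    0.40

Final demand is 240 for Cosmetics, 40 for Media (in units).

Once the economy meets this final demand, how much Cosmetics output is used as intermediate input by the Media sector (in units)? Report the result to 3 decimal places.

I − A =
  [   0.60    -0.20]
  [  -0.05     0.60]
det(I−A) = (0.60)(0.60) − (-0.20)(-0.05) = 0.3500
adj(I−A) = [[0.60, 0.20], [0.05, 0.60]]
(I − A)⁻¹ = adj(I−A) / det(I−A) ≈
  [   1.7143     0.5714]
  [   0.1429     1.7143]
First solve x = (I − A)⁻¹ d = adj(I−A)·d / det(I−A); in particular x_2 = (0.05·240 + 0.60·40) / 0.3500 = 36.00 / 0.3500 ≈ 102.85714.
Intermediate flow from 1 to 2: z_12 = a_12 · x_2 = 0.20 × 36.00 / 0.3500 = 7.20 / 0.3500 ≈ 20.571.

z_12 = 20.571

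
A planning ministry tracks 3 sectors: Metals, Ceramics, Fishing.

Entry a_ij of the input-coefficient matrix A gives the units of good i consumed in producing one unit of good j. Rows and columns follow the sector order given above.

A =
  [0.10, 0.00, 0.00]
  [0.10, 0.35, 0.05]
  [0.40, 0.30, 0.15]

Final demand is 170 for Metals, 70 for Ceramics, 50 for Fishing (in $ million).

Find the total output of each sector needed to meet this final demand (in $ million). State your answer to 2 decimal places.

I − A =
  [   0.90     0.00     0.00]
  [  -0.10     0.65    -0.05]
  [  -0.40    -0.30     0.85]
Cofactors of I−A, C_ij = (−1)^(i+j)·(minor ij) (rows/columns in the sector order above):
  C_11 = (0.65)(0.85) − (-0.05)(-0.30) = 0.5375
  C_12 = −[(-0.10)(0.85) − (-0.05)(-0.40)] = 0.1050
  C_13 = (-0.10)(-0.30) − (0.65)(-0.40) = 0.2900
  C_21 = −[(0.00)(0.85) − (0.00)(-0.30)] = 0.0000
  C_22 = (0.90)(0.85) − (0.00)(-0.40) = 0.7650
  C_23 = −[(0.90)(-0.30) − (0.00)(-0.40)] = 0.2700
  C_31 = (0.00)(-0.05) − (0.00)(0.65) = 0.0000
  C_32 = −[(0.90)(-0.05) − (0.00)(-0.10)] = 0.0450
  C_33 = (0.90)(0.65) − (0.00)(-0.10) = 0.5850
det(I−A) = Σ_j (I−A)_1j·C_1j = (0.90)(0.5375) + (0.00)(0.1050) + (0.00)(0.2900) = 0.48375
adj(I−A) = Cᵀ =
  [ 0.5375   0.0000   0.0000]
  [ 0.1050   0.7650   0.0450]
  [ 0.2900   0.2700   0.5850]
(I − A)⁻¹ = adj(I−A) / det(I−A) ≈
  [   1.1111     0.0000     0.0000]
  [   0.2171     1.5814     0.0930]
  [   0.5995     0.5581     1.2093]
x = (I − A)⁻¹ d = adj(I−A)·d / det(I−A), with det(I−A) = 0.48375:
  x_1 = (0.5375·170 + 0.0000·70 + 0.0000·50) / 0.48375 = 91.375 / 0.48375 ≈ 188.89
  x_2 = (0.1050·170 + 0.7650·70 + 0.0450·50) / 0.48375 = 73.65 / 0.48375 ≈ 152.25
  x_3 = (0.2900·170 + 0.2700·70 + 0.5850·50) / 0.48375 = 97.45 / 0.48375 ≈ 201.45

x_1 = 188.89, x_2 = 152.25, x_3 = 201.45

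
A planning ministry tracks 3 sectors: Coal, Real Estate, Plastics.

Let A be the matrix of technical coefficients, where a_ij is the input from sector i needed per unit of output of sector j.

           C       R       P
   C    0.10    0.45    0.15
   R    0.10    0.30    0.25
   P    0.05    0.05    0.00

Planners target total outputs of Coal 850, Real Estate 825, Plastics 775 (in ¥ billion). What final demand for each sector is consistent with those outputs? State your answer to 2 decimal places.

d_C = 277.50, d_R = 298.75, d_P = 691.25

I − A =
  [   0.90    -0.45    -0.15]
  [  -0.10     0.70    -0.25]
  [  -0.05    -0.05     1.00]
d = (I − A) x:
  d_C = (+0.90)·850 + (-0.45)·825 + (-0.15)·775 = 277.50
  d_R = (-0.10)·850 + (+0.70)·825 + (-0.25)·775 = 298.75
  d_P = (-0.05)·850 + (-0.05)·825 + (+1.00)·775 = 691.25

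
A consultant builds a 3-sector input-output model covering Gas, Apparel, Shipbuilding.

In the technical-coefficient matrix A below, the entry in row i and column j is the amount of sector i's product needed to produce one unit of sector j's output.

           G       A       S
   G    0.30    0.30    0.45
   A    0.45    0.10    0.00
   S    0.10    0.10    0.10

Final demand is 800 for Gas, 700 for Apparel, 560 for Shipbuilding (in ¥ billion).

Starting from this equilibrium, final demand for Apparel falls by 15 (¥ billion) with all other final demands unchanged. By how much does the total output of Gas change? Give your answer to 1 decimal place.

I − A =
  [   0.70    -0.30    -0.45]
  [  -0.45     0.90     0.00]
  [  -0.10    -0.10     0.90]
Cofactors of I−A, C_ij = (−1)^(i+j)·(minor ij) (rows/columns in the sector order above):
  C_11 = (0.90)(0.90) − (0.00)(-0.10) = 0.8100
  C_12 = −[(-0.45)(0.90) − (0.00)(-0.10)] = 0.4050
  C_13 = (-0.45)(-0.10) − (0.90)(-0.10) = 0.1350
  C_21 = −[(-0.30)(0.90) − (-0.45)(-0.10)] = 0.3150
  C_22 = (0.70)(0.90) − (-0.45)(-0.10) = 0.5850
  C_23 = −[(0.70)(-0.10) − (-0.30)(-0.10)] = 0.1000
  C_31 = (-0.30)(0.00) − (-0.45)(0.90) = 0.4050
  C_32 = −[(0.70)(0.00) − (-0.45)(-0.45)] = 0.2025
  C_33 = (0.70)(0.90) − (-0.30)(-0.45) = 0.4950
det(I−A) = Σ_j (I−A)_1j·C_1j = (0.70)(0.8100) + (-0.30)(0.4050) + (-0.45)(0.1350) = 0.38475
adj(I−A) = Cᵀ =
  [ 0.8100   0.3150   0.4050]
  [ 0.4050   0.5850   0.2025]
  [ 0.1350   0.1000   0.4950]
(I − A)⁻¹ = adj(I−A) / det(I−A) ≈
  [   2.1053     0.8187     1.0526]
  [   1.0526     1.5205     0.5263]
  [   0.3509     0.2599     1.2865]
Δx = (I − A)⁻¹ Δd with Δd having -15 in the Apparel component and 0 elsewhere.
So Δx_G = L_GA · (-15), where L_GA = adj(I−A)_GA / det(I−A) = 0.3150 / 0.38475.
Δx_G = 0.3150 × (-15) / 0.38475 = -4.725 / 0.38475 ≈ -12.3.

Δx_G = -12.3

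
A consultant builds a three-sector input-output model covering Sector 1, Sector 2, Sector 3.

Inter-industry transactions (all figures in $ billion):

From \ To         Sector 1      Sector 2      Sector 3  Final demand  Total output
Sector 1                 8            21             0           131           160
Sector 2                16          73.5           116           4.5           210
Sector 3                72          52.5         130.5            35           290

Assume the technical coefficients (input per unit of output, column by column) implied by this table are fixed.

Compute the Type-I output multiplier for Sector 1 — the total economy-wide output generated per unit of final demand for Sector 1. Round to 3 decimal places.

Technical coefficients a_ij = z_ij / X_j:
  a_11 = 8/160 = 0.05, a_21 = 16/160 = 0.10, a_31 = 72/160 = 0.45
  a_12 = 21/210 = 0.10, a_22 = 73.5/210 = 0.35, a_32 = 52.5/210 = 0.25
  a_13 = 0/290 = 0.00, a_23 = 116/290 = 0.40, a_33 = 130.5/290 = 0.45
I − A =
  [   0.95    -0.10     0.00]
  [  -0.10     0.65    -0.40]
  [  -0.45    -0.25     0.55]
Cofactors of I−A, C_ij = (−1)^(i+j)·(minor ij) (rows/columns in the sector order above):
  C_11 = (0.65)(0.55) − (-0.40)(-0.25) = 0.2575
  C_12 = −[(-0.10)(0.55) − (-0.40)(-0.45)] = 0.2350
  C_13 = (-0.10)(-0.25) − (0.65)(-0.45) = 0.3175
  C_21 = −[(-0.10)(0.55) − (0.00)(-0.25)] = 0.0550
  C_22 = (0.95)(0.55) − (0.00)(-0.45) = 0.5225
  C_23 = −[(0.95)(-0.25) − (-0.10)(-0.45)] = 0.2825
  C_31 = (-0.10)(-0.40) − (0.00)(0.65) = 0.0400
  C_32 = −[(0.95)(-0.40) − (0.00)(-0.10)] = 0.3800
  C_33 = (0.95)(0.65) − (-0.10)(-0.10) = 0.6075
det(I−A) = Σ_j (I−A)_1j·C_1j = (0.95)(0.2575) + (-0.10)(0.2350) + (0.00)(0.3175) = 0.221125
adj(I−A) = Cᵀ =
  [ 0.2575   0.0550   0.0400]
  [ 0.2350   0.5225   0.3800]
  [ 0.3175   0.2825   0.6075]
(I − A)⁻¹ = adj(I−A) / det(I−A) ≈
  [   1.1645     0.2487     0.1809]
  [   1.0627     2.3629     1.7185]
  [   1.4358     1.2776     2.7473]
The output multiplier for sector j is the column-j sum of the Leontief inverse (I − A)⁻¹ = adj(I−A) / det(I−A).
Column 1 of adj(I−A): (0.2575, 0.2350, 0.3175); det(I−A) = 0.221125.
m_1 = (0.2575 + 0.2350 + 0.3175) / 0.221125 = 0.81 / 0.221125 ≈ 3.663.

m_1 = 3.663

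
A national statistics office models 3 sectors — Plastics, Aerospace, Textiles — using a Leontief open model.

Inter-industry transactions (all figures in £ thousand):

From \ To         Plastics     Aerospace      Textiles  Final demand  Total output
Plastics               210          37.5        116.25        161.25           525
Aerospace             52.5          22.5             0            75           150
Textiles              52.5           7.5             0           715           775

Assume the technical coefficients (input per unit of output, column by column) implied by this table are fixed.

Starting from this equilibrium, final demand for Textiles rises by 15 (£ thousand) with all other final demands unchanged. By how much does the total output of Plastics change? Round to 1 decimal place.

Δx_P = 4.1

Technical coefficients a_ij = z_ij / X_j:
  a_PP = 210/525 = 0.40, a_AP = 52.5/525 = 0.10, a_TP = 52.5/525 = 0.10
  a_PA = 37.5/150 = 0.25, a_AA = 22.5/150 = 0.15, a_TA = 7.5/150 = 0.05
  a_PT = 116.25/775 = 0.15, a_AT = 0/775 = 0.00, a_TT = 0/775 = 0.00
I − A =
  [   0.60    -0.25    -0.15]
  [  -0.10     0.85     0.00]
  [  -0.10    -0.05     1.00]
Cofactors of I−A, C_ij = (−1)^(i+j)·(minor ij) (rows/columns in the sector order above):
  C_11 = (0.85)(1.00) − (0.00)(-0.05) = 0.8500
  C_12 = −[(-0.10)(1.00) − (0.00)(-0.10)] = 0.1000
  C_13 = (-0.10)(-0.05) − (0.85)(-0.10) = 0.0900
  C_21 = −[(-0.25)(1.00) − (-0.15)(-0.05)] = 0.2575
  C_22 = (0.60)(1.00) − (-0.15)(-0.10) = 0.5850
  C_23 = −[(0.60)(-0.05) − (-0.25)(-0.10)] = 0.0550
  C_31 = (-0.25)(0.00) − (-0.15)(0.85) = 0.1275
  C_32 = −[(0.60)(0.00) − (-0.15)(-0.10)] = 0.0150
  C_33 = (0.60)(0.85) − (-0.25)(-0.10) = 0.4850
det(I−A) = Σ_j (I−A)_1j·C_1j = (0.60)(0.8500) + (-0.25)(0.1000) + (-0.15)(0.0900) = 0.4715
adj(I−A) = Cᵀ =
  [ 0.8500   0.2575   0.1275]
  [ 0.1000   0.5850   0.0150]
  [ 0.0900   0.0550   0.4850]
(I − A)⁻¹ = adj(I−A) / det(I−A) ≈
  [   1.8028     0.5461     0.2704]
  [   0.2121     1.2407     0.0318]
  [   0.1909     0.1166     1.0286]
Δx = (I − A)⁻¹ Δd with Δd having +15 in the Textiles component and 0 elsewhere.
So Δx_P = L_PT · (+15), where L_PT = adj(I−A)_PT / det(I−A) = 0.1275 / 0.4715.
Δx_P = 0.1275 × (+15) / 0.4715 = 1.9125 / 0.4715 ≈ 4.1.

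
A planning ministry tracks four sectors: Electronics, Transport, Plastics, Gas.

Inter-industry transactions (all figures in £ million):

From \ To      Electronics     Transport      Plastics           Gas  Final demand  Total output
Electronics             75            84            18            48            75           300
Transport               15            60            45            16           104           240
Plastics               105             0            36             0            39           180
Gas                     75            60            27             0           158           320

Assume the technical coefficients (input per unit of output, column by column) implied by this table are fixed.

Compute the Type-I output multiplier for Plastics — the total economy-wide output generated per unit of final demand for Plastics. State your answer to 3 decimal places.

Technical coefficients a_ij = z_ij / X_j:
  a_11 = 75/300 = 0.25, a_21 = 15/300 = 0.05, a_31 = 105/300 = 0.35, a_41 = 75/300 = 0.25
  a_12 = 84/240 = 0.35, a_22 = 60/240 = 0.25, a_32 = 0/240 = 0.00, a_42 = 60/240 = 0.25
  a_13 = 18/180 = 0.10, a_23 = 45/180 = 0.25, a_33 = 36/180 = 0.20, a_43 = 27/180 = 0.15
  a_14 = 48/320 = 0.15, a_24 = 16/320 = 0.05, a_34 = 0/320 = 0.00, a_44 = 0/320 = 0.00
I − A =
  [   0.75    -0.35    -0.10    -0.15]
  [  -0.05     0.75    -0.25    -0.05]
  [  -0.35     0.00     0.80     0.00]
  [  -0.25    -0.25    -0.15     1.00]
Compute the cofactors C_ij = (−1)^(i+j)·(3×3 minor ij) of I−A; the adjugate is their transpose:
adj(I−A) = Cᵀ =
  [ 0.590000   0.310000   0.190125   0.104000]
  [ 0.140125   0.527125   0.191125   0.047375]
  [ 0.258125   0.135625   0.501250   0.045500]
  [ 0.221250   0.229625   0.170500   0.379125]
det(I−A) = Σ_j (I−A)_1j·C_1j = (0.75)(0.590000) + (-0.35)(0.140125) + (-0.10)(0.258125) + (-0.15)(0.221250) = 0.33445625
(I − A)⁻¹ = adj(I−A) / det(I−A) ≈
  [   1.7641     0.9269     0.5685     0.3110]
  [   0.4190     1.5761     0.5714     0.1416]
  [   0.7718     0.4055     1.4987     0.1360]
  [   0.6615     0.6866     0.5098     1.1336]
The output multiplier for sector j is the column-j sum of the Leontief inverse (I − A)⁻¹ = adj(I−A) / det(I−A).
Column 3 of adj(I−A): (0.190125, 0.191125, 0.501250, 0.170500); det(I−A) = 0.33445625.
m_3 = (0.190125 + 0.191125 + 0.501250 + 0.170500) / 0.33445625 = 1.053 / 0.33445625 ≈ 3.148.

m_3 = 3.148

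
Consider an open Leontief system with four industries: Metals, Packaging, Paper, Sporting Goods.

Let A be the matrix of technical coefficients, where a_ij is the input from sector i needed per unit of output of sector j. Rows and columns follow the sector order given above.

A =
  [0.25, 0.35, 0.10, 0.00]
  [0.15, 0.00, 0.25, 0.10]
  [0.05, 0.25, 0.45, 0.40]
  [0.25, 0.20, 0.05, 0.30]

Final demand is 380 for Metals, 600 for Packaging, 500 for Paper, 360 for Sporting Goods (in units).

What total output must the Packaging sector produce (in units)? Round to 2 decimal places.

I − A =
  [   0.75    -0.35    -0.10     0.00]
  [  -0.15     1.00    -0.25    -0.10]
  [  -0.05    -0.25     0.55    -0.40]
  [  -0.25    -0.20    -0.05     0.70]
Compute the cofactors C_ij = (−1)^(i+j)·(3×3 minor ij) of I−A; the adjugate is their transpose:
adj(I−A) = Cᵀ =
  [ 0.289000   0.153250   0.131000   0.096750]
  [ 0.102500   0.260250   0.148000   0.121750]
  [ 0.178500   0.238500   0.464500   0.299500]
  [ 0.145250   0.146125   0.122250   0.323625]
det(I−A) = Σ_j (I−A)_1j·C_1j = (0.75)(0.289000) + (-0.35)(0.102500) + (-0.10)(0.178500) + (0.00)(0.145250) = 0.163025
(I − A)⁻¹ = adj(I−A) / det(I−A) ≈
  [   1.7727     0.9400     0.8036     0.5935]
  [   0.6287     1.5964     0.9078     0.7468]
  [   1.0949     1.4630     2.8493     1.8371]
  [   0.8910     0.8963     0.7499     1.9851]
x = (I − A)⁻¹ d = adj(I−A)·d / det(I−A), with det(I−A) = 0.163025:
  x_1 = (0.289000·380 + 0.153250·600 + 0.131000·500 + 0.096750·360) / 0.163025 = 302.10 / 0.163025 ≈ 1853.09
  x_2 = (0.102500·380 + 0.260250·600 + 0.148000·500 + 0.121750·360) / 0.163025 = 312.93 / 0.163025 ≈ 1919.52
  x_3 = (0.178500·380 + 0.238500·600 + 0.464500·500 + 0.299500·360) / 0.163025 = 551.00 / 0.163025 ≈ 3379.85
  x_4 = (0.145250·380 + 0.146125·600 + 0.122250·500 + 0.323625·360) / 0.163025 = 320.50 / 0.163025 ≈ 1965.96

x_2 = 1919.52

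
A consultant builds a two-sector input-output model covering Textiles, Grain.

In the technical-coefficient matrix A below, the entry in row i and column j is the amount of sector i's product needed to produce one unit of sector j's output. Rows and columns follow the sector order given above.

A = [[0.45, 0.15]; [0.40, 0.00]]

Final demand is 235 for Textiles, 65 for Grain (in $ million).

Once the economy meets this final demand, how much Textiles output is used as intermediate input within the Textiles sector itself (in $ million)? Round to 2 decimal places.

z_TT = 224.77

I − A =
  [   0.55    -0.15]
  [  -0.40     1.00]
det(I−A) = (0.55)(1.00) − (-0.15)(-0.40) = 0.4900
adj(I−A) = [[1.00, 0.15], [0.40, 0.55]]
(I − A)⁻¹ = adj(I−A) / det(I−A) ≈
  [   2.0408     0.3061]
  [   0.8163     1.1224]
First solve x = (I − A)⁻¹ d = adj(I−A)·d / det(I−A); in particular x_T = (1.00·235 + 0.15·65) / 0.4900 = 244.75 / 0.4900 ≈ 499.4898.
Intermediate flow from T to T: z_TT = a_TT · x_T = 0.45 × 244.75 / 0.4900 = 110.1375 / 0.4900 ≈ 224.77.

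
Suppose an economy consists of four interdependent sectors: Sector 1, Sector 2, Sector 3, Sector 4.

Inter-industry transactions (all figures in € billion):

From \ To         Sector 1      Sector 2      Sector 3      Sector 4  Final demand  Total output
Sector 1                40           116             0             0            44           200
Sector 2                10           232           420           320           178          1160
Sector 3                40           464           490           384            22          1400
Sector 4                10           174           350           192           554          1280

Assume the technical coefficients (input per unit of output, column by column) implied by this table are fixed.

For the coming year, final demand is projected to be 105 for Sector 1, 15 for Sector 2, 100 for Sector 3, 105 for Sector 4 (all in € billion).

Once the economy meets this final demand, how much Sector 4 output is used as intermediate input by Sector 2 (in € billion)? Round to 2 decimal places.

z_42 = 57.58

Technical coefficients a_ij = z_ij / X_j:
  a_11 = 40/200 = 0.20, a_21 = 10/200 = 0.05, a_31 = 40/200 = 0.20, a_41 = 10/200 = 0.05
  a_12 = 116/1160 = 0.10, a_22 = 232/1160 = 0.20, a_32 = 464/1160 = 0.40, a_42 = 174/1160 = 0.15
  a_13 = 0/1400 = 0.00, a_23 = 420/1400 = 0.30, a_33 = 490/1400 = 0.35, a_43 = 350/1400 = 0.25
  a_14 = 0/1280 = 0.00, a_24 = 320/1280 = 0.25, a_34 = 384/1280 = 0.30, a_44 = 192/1280 = 0.15
I − A =
  [   0.80    -0.10     0.00     0.00]
  [  -0.05     0.80    -0.30    -0.25]
  [  -0.20    -0.40     0.65    -0.30]
  [  -0.05    -0.15    -0.25     0.85]
Compute the cofactors C_ij = (−1)^(i+j)·(3×3 minor ij) of I−A; the adjugate is their transpose:
adj(I−A) = Cᵀ =
  [ 0.217125   0.047750   0.031750   0.025250]
  [ 0.100000   0.382000   0.254000   0.202000]
  [ 0.164750   0.326500   0.508500   0.275500]
  [ 0.078875   0.166250   0.196250   0.310750]
det(I−A) = Σ_j (I−A)_1j·C_1j = (0.80)(0.217125) + (-0.10)(0.100000) + (0.00)(0.164750) + (0.00)(0.078875) = 0.1637
(I − A)⁻¹ = adj(I−A) / det(I−A) ≈
  [   1.3264     0.2917     0.1940     0.1542]
  [   0.6109     2.3335     1.5516     1.2340]
  [   1.0064     1.9945     3.1063     1.6830]
  [   0.4818     1.0156     1.1988     1.8983]
First solve x = (I − A)⁻¹ d = adj(I−A)·d / det(I−A); in particular x_2 = (0.100000·105 + 0.382000·15 + 0.254000·100 + 0.202000·105) / 0.1637 = 62.84 / 0.1637 ≈ 383.8729.
Intermediate flow from 4 to 2: z_42 = a_42 · x_2 = 0.15 × 62.84 / 0.1637 = 9.426 / 0.1637 ≈ 57.58.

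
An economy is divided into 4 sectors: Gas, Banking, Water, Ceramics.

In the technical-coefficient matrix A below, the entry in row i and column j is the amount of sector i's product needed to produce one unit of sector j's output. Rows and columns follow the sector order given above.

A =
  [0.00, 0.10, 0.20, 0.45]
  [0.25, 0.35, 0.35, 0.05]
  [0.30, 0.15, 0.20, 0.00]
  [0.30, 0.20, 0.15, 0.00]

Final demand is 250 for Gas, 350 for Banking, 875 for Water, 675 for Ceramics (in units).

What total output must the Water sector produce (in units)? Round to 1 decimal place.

x_W = 2338.3

I − A =
  [   1.00    -0.10    -0.20    -0.45]
  [  -0.25     0.65    -0.35    -0.05]
  [  -0.30    -0.15     0.80     0.00]
  [  -0.30    -0.20    -0.15     1.00]
Compute the cofactors C_ij = (−1)^(i+j)·(3×3 minor ij) of I−A; the adjugate is their transpose:
adj(I−A) = Cᵀ =
  [ 0.458375   0.192125   0.239125   0.215875]
  [ 0.319250   0.611750   0.380125   0.174250]
  [ 0.231750   0.186750   0.503250   0.113625]
  [ 0.236125   0.208000   0.223250   0.390500]
det(I−A) = Σ_j (I−A)_1j·C_1j = (1.00)(0.458375) + (-0.10)(0.319250) + (-0.20)(0.231750) + (-0.45)(0.236125) = 0.27384375
(I − A)⁻¹ = adj(I−A) / det(I−A) ≈
  [   1.6739     0.7016     0.8732     0.7883]
  [   1.1658     2.2339     1.3881     0.6363]
  [   0.8463     0.6820     1.8377     0.4149]
  [   0.8623     0.7596     0.8152     1.4260]
x = (I − A)⁻¹ d = adj(I−A)·d / det(I−A), with det(I−A) = 0.27384375:
  x_G = (0.458375·250 + 0.192125·350 + 0.239125·875 + 0.215875·675) / 0.27384375 = 536.7875 / 0.27384375 ≈ 1960.2
  x_B = (0.319250·250 + 0.611750·350 + 0.380125·875 + 0.174250·675) / 0.27384375 = 744.153125 / 0.27384375 ≈ 2717.4
  x_W = (0.231750·250 + 0.186750·350 + 0.503250·875 + 0.113625·675) / 0.27384375 = 640.340625 / 0.27384375 ≈ 2338.3
  x_C = (0.236125·250 + 0.208000·350 + 0.223250·875 + 0.390500·675) / 0.27384375 = 590.7625 / 0.27384375 ≈ 2157.3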